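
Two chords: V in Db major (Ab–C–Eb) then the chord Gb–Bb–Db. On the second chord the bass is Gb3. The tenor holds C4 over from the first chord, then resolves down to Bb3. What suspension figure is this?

At the second chord the bass is Gb3. The suspended C4 lies a fourth above the bass; after resolving down by step to Bb3, the interval above the bass becomes a third.
Suspension figures are named by those two intervals: 4–3.

4–3 suspension.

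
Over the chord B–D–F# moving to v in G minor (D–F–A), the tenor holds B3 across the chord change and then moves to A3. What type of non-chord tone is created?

B3 is a suspension.

The harmony at that moment is D minor triad (D, F, A); B3 is not a chord tone.
It is held over (the same pitch as the preceding B3) and left by step down to A3.
Held over from the previous chord and resolving down by step — a suspension.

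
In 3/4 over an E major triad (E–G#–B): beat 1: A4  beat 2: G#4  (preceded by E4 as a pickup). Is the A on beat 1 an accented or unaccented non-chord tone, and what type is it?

Accented appoggiatura.

The harmony at that moment is E major triad (E, G#, B); A4 is not a chord tone.
It is approached by leap up from E4 and left by step down to G#4.
Leap in, step out — an appoggiatura.
It falls on the downbeat, so it is accented.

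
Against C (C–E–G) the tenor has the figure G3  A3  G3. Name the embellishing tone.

A3 is a neighbor tone.

The harmony at that moment is C major triad (C, E, G); A3 is not a chord tone.
It is approached by step up from G3 and left by step down to G3.
Step away and step back to the same note — a neighbor tone (upper neighbor).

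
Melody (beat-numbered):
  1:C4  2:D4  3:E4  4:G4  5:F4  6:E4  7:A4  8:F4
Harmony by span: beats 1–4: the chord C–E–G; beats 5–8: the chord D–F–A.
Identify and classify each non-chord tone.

The harmony at that moment is C major triad (C, E, G); D4 is not a chord tone.
It is approached by step up from C4 and left by step up to E4.
Step in, step out in the same direction — a passing tone.
The harmony at that moment is D minor triad (D, F, A); E4 is not a chord tone.
It is approached by step down from F4 and left by leap up to A4.
Step in, leap out — an escape tone.

D4 (beat 2) — passing tone; E4 (beat 6) — escape tone.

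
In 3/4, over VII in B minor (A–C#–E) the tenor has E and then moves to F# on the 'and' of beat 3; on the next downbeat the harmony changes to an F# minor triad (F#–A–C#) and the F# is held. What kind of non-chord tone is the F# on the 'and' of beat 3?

The harmony at that moment is A major triad (A, C#, E); F# is not a chord tone.
It is approached by step up from E and then sustained as the same pitch into the next harmony.
Arriving early and becoming a chord tone when the harmony changes — an anticipation.

Anticipation.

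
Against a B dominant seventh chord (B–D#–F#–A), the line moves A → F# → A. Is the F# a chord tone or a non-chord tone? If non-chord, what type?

B dominant seventh chord contains B, D#, F#, A; F# is the fifth, so it is a chord tone.

Chord tone (the fifth of B dominant seventh chord).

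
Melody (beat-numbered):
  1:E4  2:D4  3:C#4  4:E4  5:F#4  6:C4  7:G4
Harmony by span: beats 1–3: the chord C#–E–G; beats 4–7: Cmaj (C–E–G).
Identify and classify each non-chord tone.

The harmony at that moment is C# diminished triad (C#, E, G); D4 is not a chord tone.
It is approached by step down from E4 and left by step down to C#4.
Step in, step out in the same direction — a passing tone.
The harmony at that moment is C major triad (C, E, G); F#4 is not a chord tone.
It is approached by step up from E4 and left by leap down to C4.
Step in, leap out — an escape tone.

D4 (beat 2) — passing tone; F#4 (beat 5) — escape tone.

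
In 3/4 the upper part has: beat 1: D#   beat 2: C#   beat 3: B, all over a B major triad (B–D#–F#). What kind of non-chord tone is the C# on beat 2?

The harmony at that moment is B major triad (B, D#, F#); C# is not a chord tone.
It is approached by step down from D# and left by step down to B.
Step in, step out in the same direction — a passing tone.

Passing tone.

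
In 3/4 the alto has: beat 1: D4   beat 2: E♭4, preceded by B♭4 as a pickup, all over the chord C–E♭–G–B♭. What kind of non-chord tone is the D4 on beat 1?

The harmony at that moment is C minor seventh chord (C, E♭, G, B♭); D4 is not a chord tone.
It is approached by leap down from B♭4 and left by step up to E♭4.
Leap in, step out, metrically accented — an appoggiatura.

Appoggiatura.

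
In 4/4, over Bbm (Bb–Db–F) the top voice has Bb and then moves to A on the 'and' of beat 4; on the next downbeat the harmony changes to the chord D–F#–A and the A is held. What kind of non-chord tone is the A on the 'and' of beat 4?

The harmony at that moment is Bb minor triad (Bb, Db, F); A is not a chord tone.
It is approached by step down from Bb and then sustained as the same pitch into the next harmony.
Arriving early and becoming a chord tone when the harmony changes — an anticipation.

Anticipation.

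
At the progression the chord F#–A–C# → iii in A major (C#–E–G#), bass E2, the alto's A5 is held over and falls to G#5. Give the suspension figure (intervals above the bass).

At the second chord the bass is E2. The suspended A5 lies a fourth above the bass; after resolving down by step to G#5, the interval above the bass becomes a third.
Suspension figures are named by those two intervals: 4–3.

4–3 suspension.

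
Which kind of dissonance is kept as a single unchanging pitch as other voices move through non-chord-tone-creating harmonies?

Approach: none. Departure: none — a single pitch is sustained while the chords change around it, passing through harmonies that do not contain it.
No melodic motion at all; the dissonance is created entirely by the moving harmonies against the stationary note — a pedal tone (pedal point).

Pedal tone.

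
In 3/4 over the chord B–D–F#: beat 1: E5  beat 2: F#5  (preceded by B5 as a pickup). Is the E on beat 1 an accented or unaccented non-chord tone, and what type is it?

Accented appoggiatura.

The harmony at that moment is B minor triad (B, D, F#); E5 is not a chord tone.
It is approached by leap down from B5 and left by step up to F#5.
Leap in, step out — an appoggiatura.
It falls on the downbeat, so it is accented.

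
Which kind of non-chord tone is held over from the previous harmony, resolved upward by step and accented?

Approach: by preparation — the pitch is first a chord tone, then held (tied or repeated) while the harmony changes under it. Departure: up by step. Metric position: strong.
A prepared dissonance that resolves upward by step — a retardation. (The same figure resolving downward would be a suspension.)

Retardation.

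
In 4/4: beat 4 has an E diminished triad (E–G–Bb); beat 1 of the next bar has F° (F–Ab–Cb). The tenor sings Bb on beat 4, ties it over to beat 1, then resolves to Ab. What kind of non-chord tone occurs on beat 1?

Suspension.

The harmony at that moment is F diminished triad (F, Ab, Cb); Bb is not a chord tone.
It is held over (the same pitch as the preceding Bb) and left by step down to Ab.
Held over from the previous chord and resolving down by step — a suspension.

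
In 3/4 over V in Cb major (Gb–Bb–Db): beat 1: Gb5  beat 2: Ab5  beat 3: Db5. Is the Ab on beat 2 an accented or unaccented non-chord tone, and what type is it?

Unaccented escape tone.

The harmony at that moment is Gb major triad (Gb, Bb, Db); Ab5 is not a chord tone.
It is approached by step up from Gb5 and left by leap down to Db5.
Step in, leap out — an escape tone.
It falls on a weak beat, so it is unaccented.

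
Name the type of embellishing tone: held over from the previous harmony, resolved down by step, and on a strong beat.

Approach: by preparation — the pitch is first a chord tone, then held (tied or repeated) while the harmony changes under it. Departure: down by step. Metric position: strong.
A prepared dissonance that resolves downward by step — a suspension. (The same figure resolving upward would be a retardation.)

Suspension.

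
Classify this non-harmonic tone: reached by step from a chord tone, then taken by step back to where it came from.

Neighbor tone.

Approach: by step. Departure: by step in the opposite direction, back to the starting pitch.
Stepwise on both sides but reversing to return to the same chord tone — a neighbor tone. (Had it continued onward in the same direction it would be a passing tone instead.)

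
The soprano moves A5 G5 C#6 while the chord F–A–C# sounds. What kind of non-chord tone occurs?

The harmony at that moment is F augmented triad (F, A, C#); G5 is not a chord tone.
It is approached by step down from A5 and left by leap up to C#6.
Step in, leap out — an escape tone.

G5 is an escape tone.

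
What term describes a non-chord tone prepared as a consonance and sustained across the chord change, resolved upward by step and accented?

Approach: by preparation — the pitch is first a chord tone, then held (tied or repeated) while the harmony changes under it. Departure: up by step. Metric position: strong.
A prepared dissonance that resolves upward by step — a retardation. (The same figure resolving downward would be a suspension.)

Retardation.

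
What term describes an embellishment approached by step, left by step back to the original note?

Neighbor tone.

Approach: by step. Departure: by step in the opposite direction, back to the starting pitch.
Stepwise on both sides but reversing to return to the same chord tone — a neighbor tone. (Had it continued onward in the same direction it would be a passing tone instead.)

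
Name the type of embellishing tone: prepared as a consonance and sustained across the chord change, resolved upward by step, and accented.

Retardation.

Approach: by preparation — the pitch is first a chord tone, then held (tied or repeated) while the harmony changes under it. Departure: up by step. Metric position: strong.
A prepared dissonance that resolves upward by step — a retardation. (The same figure resolving downward would be a suspension.)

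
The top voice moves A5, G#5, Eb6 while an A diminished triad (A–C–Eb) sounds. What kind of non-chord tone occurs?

G#5 is an escape tone.

The harmony at that moment is A diminished triad (A, C, Eb); G#5 is not a chord tone.
It is approached by step down from A5 and left by leap up to Eb6.
Step in, leap out — an escape tone.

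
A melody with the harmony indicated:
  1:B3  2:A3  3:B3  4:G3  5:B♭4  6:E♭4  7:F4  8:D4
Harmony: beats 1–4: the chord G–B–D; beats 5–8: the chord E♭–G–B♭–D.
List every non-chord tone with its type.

The harmony at that moment is G major triad (G, B, D); A3 is not a chord tone.
It is approached by step down from B3 and left by step up to B3.
Step away and step back to the same note — a neighbor tone (lower neighbor).
The harmony at that moment is E♭ major seventh chord (E♭, G, B♭, D); F4 is not a chord tone.
It is approached by step up from E♭4 and left by leap down to D4.
Step in, leap out — an escape tone.

A3 (beat 2) — neighbor tone; F4 (beat 7) — escape tone.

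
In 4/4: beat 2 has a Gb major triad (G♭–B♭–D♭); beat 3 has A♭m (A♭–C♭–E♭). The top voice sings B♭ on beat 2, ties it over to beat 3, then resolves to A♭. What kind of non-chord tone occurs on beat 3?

The harmony at that moment is A♭ minor triad (A♭, C♭, E♭); B♭ is not a chord tone.
It is held over (the same pitch as the preceding B♭) and left by step down to A♭.
Held over from the previous chord and resolving down by step — a suspension.

Suspension.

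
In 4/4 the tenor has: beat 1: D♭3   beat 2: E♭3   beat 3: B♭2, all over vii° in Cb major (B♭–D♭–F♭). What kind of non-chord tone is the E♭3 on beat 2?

The harmony at that moment is B♭ diminished triad (B♭, D♭, F♭); E♭3 is not a chord tone.
It is approached by step up from D♭3 and left by leap down to B♭2.
Step in, leap out, on a weak beat — an escape tone.

Escape tone.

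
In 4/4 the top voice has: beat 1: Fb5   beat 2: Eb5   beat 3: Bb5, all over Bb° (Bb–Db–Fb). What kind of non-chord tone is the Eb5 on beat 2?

The harmony at that moment is Bb diminished triad (Bb, Db, Fb); Eb5 is not a chord tone.
It is approached by step down from Fb5 and left by leap up to Bb5.
Step in, leap out, on a weak beat — an escape tone.

Escape tone.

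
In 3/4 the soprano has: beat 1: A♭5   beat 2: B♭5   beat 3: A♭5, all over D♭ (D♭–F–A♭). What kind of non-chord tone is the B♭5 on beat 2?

Upper neighbor tone.

The harmony at that moment is D♭ major triad (D♭, F, A♭); B♭5 is not a chord tone.
It is approached by step up from A♭5 and left by step down to A♭5.
Step away and step back to the same note — a neighbor tone (upper neighbor).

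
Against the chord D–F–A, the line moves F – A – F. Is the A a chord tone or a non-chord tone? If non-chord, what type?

D minor triad contains D, F, A; A is the fifth, so it is a chord tone.

Chord tone (the fifth of D minor triad).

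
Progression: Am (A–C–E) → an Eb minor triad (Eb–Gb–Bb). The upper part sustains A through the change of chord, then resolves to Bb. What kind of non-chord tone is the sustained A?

A is a retardation.

The harmony at that moment is Eb minor triad (Eb, Gb, Bb); A is not a chord tone.
It is held over (the same pitch as the preceding A) and left by step up to Bb.
Held over from the previous chord and resolving up by step — a retardation.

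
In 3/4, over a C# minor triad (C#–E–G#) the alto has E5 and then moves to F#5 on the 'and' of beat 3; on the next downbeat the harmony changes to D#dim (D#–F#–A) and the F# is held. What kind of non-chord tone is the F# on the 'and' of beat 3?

Anticipation.

The harmony at that moment is C# minor triad (C#, E, G#); F#5 is not a chord tone.
It is approached by step up from E5 and then sustained as the same pitch into the next harmony.
Arriving early and becoming a chord tone when the harmony changes — an anticipation.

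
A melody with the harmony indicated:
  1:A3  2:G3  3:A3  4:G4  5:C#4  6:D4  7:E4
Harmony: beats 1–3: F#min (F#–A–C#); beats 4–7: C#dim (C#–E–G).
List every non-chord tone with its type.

The harmony at that moment is F# minor triad (F#, A, C#); G3 is not a chord tone.
It is approached by step down from A3 and left by step up to A3.
Step away and step back to the same note — a neighbor tone (lower neighbor).
The harmony at that moment is C# diminished triad (C#, E, G); D4 is not a chord tone.
It is approached by step up from C#4 and left by step up to E4.
Step in, step out in the same direction — a passing tone.

G3 (beat 2) — neighbor tone; D4 (beat 6) — passing tone.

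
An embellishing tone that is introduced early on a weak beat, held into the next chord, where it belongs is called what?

Approach: ahead of the chord change (typically by step), so it is dissonant against the current harmony. Departure: none — the same pitch is restated or held and is a chord tone of the new harmony.
Dissonant first, consonant once the harmony catches up: the note simply arrives early — an anticipation. (The reverse timing, consonant first and dissonant after the change, would be a suspension or retardation.)

Anticipation.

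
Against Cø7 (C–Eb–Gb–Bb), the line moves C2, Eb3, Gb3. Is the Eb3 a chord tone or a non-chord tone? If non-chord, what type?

C half-diminished seventh chord contains C, Eb, Gb, Bb; Eb is the third, so it is a chord tone.

Chord tone (the third of C half-diminished seventh chord).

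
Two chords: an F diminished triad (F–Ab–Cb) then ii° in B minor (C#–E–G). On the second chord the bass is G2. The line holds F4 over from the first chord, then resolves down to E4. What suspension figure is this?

At the second chord the bass is G2. The suspended F4 lies a seventh above the bass; after resolving down by step to E4, the interval above the bass becomes a sixth.
Suspension figures are named by those two intervals: 7–6.

7–6 suspension.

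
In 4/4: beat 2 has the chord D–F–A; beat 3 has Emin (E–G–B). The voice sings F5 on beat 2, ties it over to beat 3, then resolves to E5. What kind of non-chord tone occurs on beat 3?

The harmony at that moment is E minor triad (E, G, B); F5 is not a chord tone.
It is held over (the same pitch as the preceding F5) and left by step down to E5.
Held over from the previous chord and resolving down by step — a suspension.

Suspension.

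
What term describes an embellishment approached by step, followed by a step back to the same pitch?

Approach: by step. Departure: by step in the opposite direction, back to the starting pitch.
Stepwise on both sides but reversing to return to the same chord tone — a neighbor tone. (Had it continued onward in the same direction it would be a passing tone instead.)

Neighbor tone.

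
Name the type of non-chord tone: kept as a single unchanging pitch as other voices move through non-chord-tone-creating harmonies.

Pedal tone.

Approach: none. Departure: none — a single pitch is sustained while the chords change around it, passing through harmonies that do not contain it.
No melodic motion at all; the dissonance is created entirely by the moving harmonies against the stationary note — a pedal tone (pedal point).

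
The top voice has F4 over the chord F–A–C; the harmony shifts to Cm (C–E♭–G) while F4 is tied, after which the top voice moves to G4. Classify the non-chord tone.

The harmony at that moment is C minor triad (C, E♭, G); F4 is not a chord tone.
It is held over (the same pitch as the preceding F4) and left by step up to G4.
Held over from the previous chord and resolving up by step — a retardation.

F4 is a retardation.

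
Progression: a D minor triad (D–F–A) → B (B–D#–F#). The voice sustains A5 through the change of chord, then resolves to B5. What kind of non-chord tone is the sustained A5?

A5 is a retardation.

The harmony at that moment is B major triad (B, D#, F#); A5 is not a chord tone.
It is held over (the same pitch as the preceding A5) and left by step up to B5.
Held over from the previous chord and resolving up by step — a retardation.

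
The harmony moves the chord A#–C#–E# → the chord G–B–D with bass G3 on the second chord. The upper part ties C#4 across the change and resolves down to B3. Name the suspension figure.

4–3 suspension.

At the second chord the bass is G3. The suspended C#4 lies a fourth above the bass; after resolving down by step to B3, the interval above the bass becomes a third.
Suspension figures are named by those two intervals: 4–3.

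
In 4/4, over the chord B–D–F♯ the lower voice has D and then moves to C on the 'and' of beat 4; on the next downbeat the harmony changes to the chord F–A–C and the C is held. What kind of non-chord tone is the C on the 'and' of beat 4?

Anticipation.

The harmony at that moment is B minor triad (B, D, F♯); C is not a chord tone.
It is approached by step down from D and then sustained as the same pitch into the next harmony.
Arriving early and becoming a chord tone when the harmony changes — an anticipation.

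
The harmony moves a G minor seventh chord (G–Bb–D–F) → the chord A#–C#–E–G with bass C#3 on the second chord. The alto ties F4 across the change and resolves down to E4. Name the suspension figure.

At the second chord the bass is C#3. The suspended F4 lies a fourth above the bass; after resolving down by step to E4, the interval above the bass becomes a third.
Suspension figures are named by those two intervals: 4–3.

4–3 suspension.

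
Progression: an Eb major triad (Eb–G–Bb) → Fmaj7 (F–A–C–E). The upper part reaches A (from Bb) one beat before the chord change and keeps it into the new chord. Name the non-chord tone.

A is an anticipation.

The harmony at that moment is Eb major triad (Eb, G, Bb); A is not a chord tone.
It is approached by step down from Bb and then sustained as the same pitch into the next harmony.
Arriving early and becoming a chord tone when the harmony changes — an anticipation.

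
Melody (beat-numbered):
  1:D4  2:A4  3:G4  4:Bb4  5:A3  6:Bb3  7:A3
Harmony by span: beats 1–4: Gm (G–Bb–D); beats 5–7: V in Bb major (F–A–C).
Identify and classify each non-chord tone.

A4 (beat 2) — appoggiatura; Bb3 (beat 6) — neighbor tone.

The harmony at that moment is G minor triad (G, Bb, D); A4 is not a chord tone.
It is approached by leap up from D4 and left by step down to G4.
Leap in, step out — an appoggiatura.
The harmony at that moment is F major triad (F, A, C); Bb3 is not a chord tone.
It is approached by step up from A3 and left by step down to A3.
Step away and step back to the same note — a neighbor tone (upper neighbor).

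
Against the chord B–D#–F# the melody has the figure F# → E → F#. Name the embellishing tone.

E is a neighbor tone.

The harmony at that moment is B major triad (B, D#, F#); E is not a chord tone.
It is approached by step down from F# and left by step up to F#.
Step away and step back to the same note — a neighbor tone (lower neighbor).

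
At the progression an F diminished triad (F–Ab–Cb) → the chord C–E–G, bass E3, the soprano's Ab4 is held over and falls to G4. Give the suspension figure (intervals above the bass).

4–3 suspension.

At the second chord the bass is E3. The suspended Ab4 lies a fourth above the bass; after resolving down by step to G4, the interval above the bass becomes a third.
Suspension figures are named by those two intervals: 4–3.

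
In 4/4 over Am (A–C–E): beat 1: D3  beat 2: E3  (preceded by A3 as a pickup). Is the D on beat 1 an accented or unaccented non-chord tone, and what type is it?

The harmony at that moment is A minor triad (A, C, E); D3 is not a chord tone.
It is approached by leap down from A3 and left by step up to E3.
Leap in, step out — an appoggiatura.
It falls on the downbeat, so it is accented.

Accented appoggiatura.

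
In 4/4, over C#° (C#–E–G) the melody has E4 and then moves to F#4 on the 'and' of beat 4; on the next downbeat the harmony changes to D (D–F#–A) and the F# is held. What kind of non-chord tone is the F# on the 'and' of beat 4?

The harmony at that moment is C# diminished triad (C#, E, G); F#4 is not a chord tone.
It is approached by step up from E4 and then sustained as the same pitch into the next harmony.
Arriving early and becoming a chord tone when the harmony changes — an anticipation.

Anticipation.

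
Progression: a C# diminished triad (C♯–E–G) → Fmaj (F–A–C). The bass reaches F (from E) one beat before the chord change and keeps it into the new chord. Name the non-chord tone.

The harmony at that moment is C♯ diminished triad (C♯, E, G); F is not a chord tone.
It is approached by step up from E and then sustained as the same pitch into the next harmony.
Arriving early and becoming a chord tone when the harmony changes — an anticipation.

F is an anticipation.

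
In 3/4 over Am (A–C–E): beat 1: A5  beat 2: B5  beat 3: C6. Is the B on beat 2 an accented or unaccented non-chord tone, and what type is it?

The harmony at that moment is A minor triad (A, C, E); B5 is not a chord tone.
It is approached by step up from A5 and left by step up to C6.
Step in, step out in the same direction — a passing tone.
It falls on a weak beat, so it is unaccented.

Unaccented passing tone.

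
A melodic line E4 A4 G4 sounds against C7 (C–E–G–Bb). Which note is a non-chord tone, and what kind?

The harmony at that moment is C dominant seventh chord (C, E, G, Bb); A4 is not a chord tone.
It is approached by leap up from E4 and left by step down to G4.
Leap in, step out — an appoggiatura.

A4 is an appoggiatura.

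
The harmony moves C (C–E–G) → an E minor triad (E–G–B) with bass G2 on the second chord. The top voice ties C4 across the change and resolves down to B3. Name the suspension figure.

4–3 suspension.

At the second chord the bass is G2. The suspended C4 lies a fourth above the bass; after resolving down by step to B3, the interval above the bass becomes a third.
Suspension figures are named by those two intervals: 4–3.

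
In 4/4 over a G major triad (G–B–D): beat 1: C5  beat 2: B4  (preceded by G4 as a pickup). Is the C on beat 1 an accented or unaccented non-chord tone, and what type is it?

The harmony at that moment is G major triad (G, B, D); C5 is not a chord tone.
It is approached by leap up from G4 and left by step down to B4.
Leap in, step out — an appoggiatura.
It falls on the downbeat, so it is accented.

Accented appoggiatura.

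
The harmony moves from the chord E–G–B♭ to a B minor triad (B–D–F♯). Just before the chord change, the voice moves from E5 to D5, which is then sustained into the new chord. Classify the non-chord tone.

The harmony at that moment is E diminished triad (E, G, B♭); D5 is not a chord tone.
It is approached by step down from E5 and then sustained as the same pitch into the next harmony.
Arriving early and becoming a chord tone when the harmony changes — an anticipation.

D5 is an anticipation.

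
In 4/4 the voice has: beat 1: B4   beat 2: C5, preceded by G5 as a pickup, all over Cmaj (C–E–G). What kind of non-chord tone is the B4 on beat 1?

The harmony at that moment is C major triad (C, E, G); B4 is not a chord tone.
It is approached by leap down from G5 and left by step up to C5.
Leap in, step out, metrically accented — an appoggiatura.

Appoggiatura.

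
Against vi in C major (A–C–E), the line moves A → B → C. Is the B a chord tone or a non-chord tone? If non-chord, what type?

The harmony at that moment is A minor triad (A, C, E); B is not a chord tone.
It is approached by step up from A and left by step up to C.
Step in, step out in the same direction — a passing tone.

Non-chord tone — a passing tone.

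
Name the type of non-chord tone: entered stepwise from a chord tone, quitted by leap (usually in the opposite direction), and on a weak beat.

Escape tone.

Approach: by step. Departure: by leap. Metric position: weak.
Step in, leap out, from a weak position — an escape tone (échappée). (It is the mirror image of the appoggiatura, which leaps in and steps out on a strong beat.)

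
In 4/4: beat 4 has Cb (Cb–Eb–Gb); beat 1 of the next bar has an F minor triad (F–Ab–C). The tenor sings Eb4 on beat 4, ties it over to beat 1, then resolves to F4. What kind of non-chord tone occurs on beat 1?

The harmony at that moment is F minor triad (F, Ab, C); Eb4 is not a chord tone.
It is held over (the same pitch as the preceding Eb4) and left by step up to F4.
Held over from the previous chord and resolving up by step — a retardation.

Retardation.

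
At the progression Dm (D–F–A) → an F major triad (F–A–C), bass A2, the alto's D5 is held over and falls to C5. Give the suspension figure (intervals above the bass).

4–3 suspension.

At the second chord the bass is A2. The suspended D5 lies a fourth above the bass; after resolving down by step to C5, the interval above the bass becomes a third.
Suspension figures are named by those two intervals: 4–3.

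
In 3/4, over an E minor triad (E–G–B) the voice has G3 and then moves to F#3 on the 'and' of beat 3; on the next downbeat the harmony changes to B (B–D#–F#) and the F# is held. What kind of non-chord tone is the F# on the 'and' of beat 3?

The harmony at that moment is E minor triad (E, G, B); F#3 is not a chord tone.
It is approached by step down from G3 and then sustained as the same pitch into the next harmony.
Arriving early and becoming a chord tone when the harmony changes — an anticipation.

Anticipation.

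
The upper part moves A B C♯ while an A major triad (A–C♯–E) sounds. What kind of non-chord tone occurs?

B is a passing tone.

The harmony at that moment is A major triad (A, C♯, E); B is not a chord tone.
It is approached by step up from A and left by step up to C♯.
Step in, step out in the same direction — a passing tone.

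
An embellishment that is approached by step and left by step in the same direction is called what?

Approach: by step. Departure: by step, continuing in the same direction.
Stepwise on both sides with no change of direction means the note fills in the space between two different chord tones — a passing tone. (Had it turned back to its starting note it would be a neighbor tone instead.)

Passing tone.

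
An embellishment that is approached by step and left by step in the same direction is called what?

Approach: by step. Departure: by step, continuing in the same direction.
Stepwise on both sides with no change of direction means the note fills in the space between two different chord tones — a passing tone. (Had it turned back to its starting note it would be a neighbor tone instead.)

Passing tone.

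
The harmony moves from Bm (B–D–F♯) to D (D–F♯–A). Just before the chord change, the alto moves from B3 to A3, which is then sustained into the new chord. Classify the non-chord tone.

A3 is an anticipation.

The harmony at that moment is B minor triad (B, D, F♯); A3 is not a chord tone.
It is approached by step down from B3 and then sustained as the same pitch into the next harmony.
Arriving early and becoming a chord tone when the harmony changes — an anticipation.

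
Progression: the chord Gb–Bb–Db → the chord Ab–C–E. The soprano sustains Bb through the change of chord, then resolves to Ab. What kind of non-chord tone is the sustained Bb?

Bb is a suspension.

The harmony at that moment is Ab augmented triad (Ab, C, E); Bb is not a chord tone.
It is held over (the same pitch as the preceding Bb) and left by step down to Ab.
Held over from the previous chord and resolving down by step — a suspension.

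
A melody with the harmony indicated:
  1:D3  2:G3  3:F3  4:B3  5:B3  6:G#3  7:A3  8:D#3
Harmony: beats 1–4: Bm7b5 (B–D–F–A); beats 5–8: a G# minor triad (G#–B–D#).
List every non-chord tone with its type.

The harmony at that moment is B half-diminished seventh chord (B, D, F, A); G3 is not a chord tone.
It is approached by leap up from D3 and left by step down to F3.
Leap in, step out — an appoggiatura.
The harmony at that moment is G# minor triad (G#, B, D#); A3 is not a chord tone.
It is approached by step up from G#3 and left by leap down to D#3.
Step in, leap out — an escape tone.

G3 (beat 2) — appoggiatura; A3 (beat 7) — escape tone.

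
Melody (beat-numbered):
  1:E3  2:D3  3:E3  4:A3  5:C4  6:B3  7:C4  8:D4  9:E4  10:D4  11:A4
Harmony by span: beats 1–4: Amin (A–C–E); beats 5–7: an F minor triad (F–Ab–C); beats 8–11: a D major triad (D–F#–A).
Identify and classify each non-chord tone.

The harmony at that moment is A minor triad (A, C, E); D3 is not a chord tone.
It is approached by step down from E3 and left by step up to E3.
Step away and step back to the same note — a neighbor tone (lower neighbor).
The harmony at that moment is F minor triad (F, Ab, C); B3 is not a chord tone.
It is approached by step down from C4 and left by step up to C4.
Step away and step back to the same note — a neighbor tone (lower neighbor).
The harmony at that moment is D major triad (D, F#, A); E4 is not a chord tone.
It is approached by step up from D4 and left by step down to D4.
Step away and step back to the same note — a neighbor tone (upper neighbor).

D3 (beat 2) — neighbor tone; B3 (beat 6) — neighbor tone; E4 (beat 9) — neighbor tone.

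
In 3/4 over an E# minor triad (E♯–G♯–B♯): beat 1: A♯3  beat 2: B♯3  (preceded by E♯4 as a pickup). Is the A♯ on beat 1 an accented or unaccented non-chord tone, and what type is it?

The harmony at that moment is E♯ minor triad (E♯, G♯, B♯); A♯3 is not a chord tone.
It is approached by leap down from E♯4 and left by step up to B♯3.
Leap in, step out — an appoggiatura.
It falls on the downbeat, so it is accented.

Accented appoggiatura.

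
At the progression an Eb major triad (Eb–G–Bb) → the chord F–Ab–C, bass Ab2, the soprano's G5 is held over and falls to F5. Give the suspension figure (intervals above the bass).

At the second chord the bass is Ab2. The suspended G5 lies a seventh above the bass; after resolving down by step to F5, the interval above the bass becomes a sixth.
Suspension figures are named by those two intervals: 7–6.

7–6 suspension.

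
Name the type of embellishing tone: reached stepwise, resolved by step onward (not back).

Approach: by step. Departure: by step, continuing in the same direction.
Stepwise on both sides with no change of direction means the note fills in the space between two different chord tones — a passing tone. (Had it turned back to its starting note it would be a neighbor tone instead.)

Passing tone.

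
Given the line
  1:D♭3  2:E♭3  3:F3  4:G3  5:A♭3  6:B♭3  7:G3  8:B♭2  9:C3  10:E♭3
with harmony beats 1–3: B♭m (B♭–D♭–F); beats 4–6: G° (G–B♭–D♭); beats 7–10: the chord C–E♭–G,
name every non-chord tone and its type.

The harmony at that moment is B♭ minor triad (B♭, D♭, F); E♭3 is not a chord tone.
It is approached by step up from D♭3 and left by step up to F3.
Step in, step out in the same direction — a passing tone.
The harmony at that moment is G diminished triad (G, B♭, D♭); A♭3 is not a chord tone.
It is approached by step up from G3 and left by step up to B♭3.
Step in, step out in the same direction — a passing tone.
The harmony at that moment is C minor triad (C, E♭, G); B♭2 is not a chord tone.
It is approached by leap down from G3 and left by step up to C3.
Leap in, step out — an appoggiatura.

E♭3 (beat 2) — passing tone; A♭3 (beat 5) — passing tone; B♭2 (beat 8) — appoggiatura.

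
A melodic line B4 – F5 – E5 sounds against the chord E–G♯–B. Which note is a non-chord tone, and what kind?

The harmony at that moment is E major triad (E, G♯, B); F5 is not a chord tone.
It is approached by leap up from B4 and left by step down to E5.
Leap in, step out — an appoggiatura.

F5 is an appoggiatura.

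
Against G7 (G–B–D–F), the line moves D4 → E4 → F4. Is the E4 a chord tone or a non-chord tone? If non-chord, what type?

The harmony at that moment is G dominant seventh chord (G, B, D, F); E4 is not a chord tone.
It is approached by step up from D4 and left by step up to F4.
Step in, step out in the same direction — a passing tone.

Non-chord tone — a passing tone.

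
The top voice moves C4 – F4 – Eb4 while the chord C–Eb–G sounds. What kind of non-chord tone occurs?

The harmony at that moment is C minor triad (C, Eb, G); F4 is not a chord tone.
It is approached by leap up from C4 and left by step down to Eb4.
Leap in, step out — an appoggiatura.

F4 is an appoggiatura.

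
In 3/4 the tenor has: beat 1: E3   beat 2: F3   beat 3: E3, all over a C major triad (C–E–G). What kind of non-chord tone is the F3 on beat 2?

Upper neighbor tone.

The harmony at that moment is C major triad (C, E, G); F3 is not a chord tone.
It is approached by step up from E3 and left by step down to E3.
Step away and step back to the same note — a neighbor tone (upper neighbor).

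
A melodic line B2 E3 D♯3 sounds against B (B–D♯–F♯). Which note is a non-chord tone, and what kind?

E3 is an appoggiatura.

The harmony at that moment is B major triad (B, D♯, F♯); E3 is not a chord tone.
It is approached by leap up from B2 and left by step down to D♯3.
Leap in, step out — an appoggiatura.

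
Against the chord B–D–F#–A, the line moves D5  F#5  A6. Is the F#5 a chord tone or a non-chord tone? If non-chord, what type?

B minor seventh chord contains B, D, F#, A; F# is the fifth, so it is a chord tone.

Chord tone (the fifth of B minor seventh chord).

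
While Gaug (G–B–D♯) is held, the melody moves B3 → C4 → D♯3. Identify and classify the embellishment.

C4 is an escape tone.

The harmony at that moment is G augmented triad (G, B, D♯); C4 is not a chord tone.
It is approached by step up from B3 and left by leap down to D♯3.
Step in, leap out — an escape tone.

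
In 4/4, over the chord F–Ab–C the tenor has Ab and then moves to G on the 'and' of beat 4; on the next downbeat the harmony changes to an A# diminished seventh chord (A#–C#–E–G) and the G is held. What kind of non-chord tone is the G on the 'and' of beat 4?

The harmony at that moment is F minor triad (F, Ab, C); G is not a chord tone.
It is approached by step down from Ab and then sustained as the same pitch into the next harmony.
Arriving early and becoming a chord tone when the harmony changes — an anticipation.

Anticipation.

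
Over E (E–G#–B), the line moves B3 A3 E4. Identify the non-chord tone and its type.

A3 is an escape tone.

The harmony at that moment is E major triad (E, G#, B); A3 is not a chord tone.
It is approached by step down from B3 and left by leap up to E4.
Step in, leap out — an escape tone.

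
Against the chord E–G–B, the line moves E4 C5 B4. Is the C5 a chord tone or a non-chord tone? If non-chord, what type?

The harmony at that moment is E minor triad (E, G, B); C5 is not a chord tone.
It is approached by leap up from E4 and left by step down to B4.
Leap in, step out — an appoggiatura.

Non-chord tone — an appoggiatura.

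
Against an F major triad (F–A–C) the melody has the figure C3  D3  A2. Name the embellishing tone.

D3 is an escape tone.

The harmony at that moment is F major triad (F, A, C); D3 is not a chord tone.
It is approached by step up from C3 and left by leap down to A2.
Step in, leap out — an escape tone.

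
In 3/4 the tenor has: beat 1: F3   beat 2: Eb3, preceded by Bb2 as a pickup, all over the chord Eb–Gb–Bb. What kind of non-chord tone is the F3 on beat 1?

Appoggiatura.

The harmony at that moment is Eb minor triad (Eb, Gb, Bb); F3 is not a chord tone.
It is approached by leap up from Bb2 and left by step down to Eb3.
Leap in, step out, metrically accented — an appoggiatura.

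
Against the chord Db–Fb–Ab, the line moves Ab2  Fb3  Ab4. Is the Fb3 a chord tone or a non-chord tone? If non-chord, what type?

Db minor triad contains Db, Fb, Ab; Fb is the third, so it is a chord tone.

Chord tone (the third of Db minor triad).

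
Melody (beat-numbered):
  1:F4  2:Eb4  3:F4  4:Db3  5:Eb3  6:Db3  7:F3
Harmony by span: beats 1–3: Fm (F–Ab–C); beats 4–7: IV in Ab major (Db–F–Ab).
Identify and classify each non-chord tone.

Eb4 (beat 2) — neighbor tone; Eb3 (beat 5) — neighbor tone.

The harmony at that moment is F minor triad (F, Ab, C); Eb4 is not a chord tone.
It is approached by step down from F4 and left by step up to F4.
Step away and step back to the same note — a neighbor tone (lower neighbor).
The harmony at that moment is Db major triad (Db, F, Ab); Eb3 is not a chord tone.
It is approached by step up from Db3 and left by step down to Db3.
Step away and step back to the same note — a neighbor tone (upper neighbor).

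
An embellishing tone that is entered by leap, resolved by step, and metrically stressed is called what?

Approach: by leap. Departure: by step. Metric position: strong.
Leap in, step out, in a metrically strong position — an appoggiatura. (It is the mirror image of the escape tone, which steps in and leaps out from a weak position.)

Appoggiatura.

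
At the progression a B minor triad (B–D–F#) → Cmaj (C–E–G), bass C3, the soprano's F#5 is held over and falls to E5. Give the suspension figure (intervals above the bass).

At the second chord the bass is C3. The suspended F#5 lies a fourth above the bass; after resolving down by step to E5, the interval above the bass becomes a third.
Suspension figures are named by those two intervals: 4–3.

4–3 suspension.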